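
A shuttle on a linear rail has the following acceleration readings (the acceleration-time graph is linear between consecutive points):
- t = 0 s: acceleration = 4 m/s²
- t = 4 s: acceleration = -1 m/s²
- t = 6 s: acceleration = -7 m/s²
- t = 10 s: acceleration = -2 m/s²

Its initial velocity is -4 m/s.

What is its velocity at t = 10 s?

Δv equals the area under the a-t graph; then v = v₀ + Δv.
0–4 s: ½(4 + -1)(4) = 6 m/s
4–6 s: ½(-1 + -7)(2) = -8 m/s
6–10 s: ½(-7 + -2)(4) = -18 m/s
Δv = -20 m/s, so v(10) = -4 + (-20) = -24 m/s.

-24 m/s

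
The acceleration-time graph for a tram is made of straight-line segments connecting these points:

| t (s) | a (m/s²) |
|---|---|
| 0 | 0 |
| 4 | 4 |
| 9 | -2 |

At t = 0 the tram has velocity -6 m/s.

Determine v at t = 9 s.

7 m/s

Δv equals the area under the a-t graph; then v = v₀ + Δv.
0–4 s: ½(0 + 4)(4) = 8 m/s
4–9 s: ½(4 + -2)(5) = 5 m/s
Δv = 13 m/s, so v(9) = -6 + (13) = 7 m/s.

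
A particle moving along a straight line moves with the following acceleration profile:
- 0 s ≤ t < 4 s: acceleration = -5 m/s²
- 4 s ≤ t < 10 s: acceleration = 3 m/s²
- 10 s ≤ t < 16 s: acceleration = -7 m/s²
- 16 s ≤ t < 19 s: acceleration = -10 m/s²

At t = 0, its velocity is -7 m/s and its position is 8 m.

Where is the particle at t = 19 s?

-546 m

On each constant-a segment, Δv = aΔt and Δx = v₀Δt + ½aΔt²; chain segment to segment.
0–4 s: v starts -7 m/s; Δx = -7·4 + ½·-5·4² = -68 m; v ends -27 m/s.
4–10 s: v starts -27 m/s; Δx = -27·6 + ½·3·6² = -108 m; v ends -9 m/s.
10–16 s: v starts -9 m/s; Δx = -9·6 + ½·-7·6² = -180 m; v ends -51 m/s.
16–19 s: v starts -51 m/s; Δx = -51·3 + ½·-10·3² = -198 m; v ends -81 m/s.
x(19) = 8 + Σ Δx = -546 m.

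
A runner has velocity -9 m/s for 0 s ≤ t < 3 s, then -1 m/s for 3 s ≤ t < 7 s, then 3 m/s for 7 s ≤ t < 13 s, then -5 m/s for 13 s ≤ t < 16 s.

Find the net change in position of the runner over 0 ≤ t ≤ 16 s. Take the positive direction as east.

Net displacement equals the area under the velocity-time graph (areas below the axis count negative).
0–3 s: -9 × 3 = -27 m
3–7 s: -1 × 4 = -4 m
7–13 s: 3 × 6 = 18 m
13–16 s: -5 × 3 = -15 m
Net displacement = -28 m

-28 m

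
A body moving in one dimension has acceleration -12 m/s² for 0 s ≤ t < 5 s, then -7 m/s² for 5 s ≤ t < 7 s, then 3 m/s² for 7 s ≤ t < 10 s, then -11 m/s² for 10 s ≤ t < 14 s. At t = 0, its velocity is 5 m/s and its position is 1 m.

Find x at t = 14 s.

-769.5 m

On each constant-a segment, Δv = aΔt and Δx = v₀Δt + ½aΔt²; chain segment to segment.
0–5 s: v starts 5 m/s; Δx = 5·5 + ½·-12·5² = -125 m; v ends -55 m/s.
5–7 s: v starts -55 m/s; Δx = -55·2 + ½·-7·2² = -124 m; v ends -69 m/s.
7–10 s: v starts -69 m/s; Δx = -69·3 + ½·3·3² = -193.5 m; v ends -60 m/s.
10–14 s: v starts -60 m/s; Δx = -60·4 + ½·-11·4² = -328 m; v ends -104 m/s.
x(14) = 1 + Σ Δx = -769.5 m.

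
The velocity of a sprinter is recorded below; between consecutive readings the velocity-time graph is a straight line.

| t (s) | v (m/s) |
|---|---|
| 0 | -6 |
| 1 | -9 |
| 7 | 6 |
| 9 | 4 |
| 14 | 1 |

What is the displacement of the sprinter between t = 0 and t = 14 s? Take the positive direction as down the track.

6 m

Displacement is the signed area under the v-t curve.
0–1 s: ½(-6 + -9)(1) = -7.5 m
1–7 s: ½(-9 + 6)(6) = -9 m
7–9 s: ½(6 + 4)(2) = 10 m
9–14 s: ½(4 + 1)(5) = 12.5 m
Net displacement = 6 m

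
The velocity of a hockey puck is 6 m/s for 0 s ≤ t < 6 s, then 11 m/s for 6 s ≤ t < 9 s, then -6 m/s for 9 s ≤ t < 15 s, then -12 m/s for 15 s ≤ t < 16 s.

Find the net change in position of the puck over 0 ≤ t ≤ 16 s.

21 m

Net displacement equals the area under the velocity-time graph (areas below the axis count negative).
0–6 s: 6 × 6 = 36 m
6–9 s: 11 × 3 = 33 m
9–15 s: -6 × 6 = -36 m
15–16 s: -12 × 1 = -12 m
Net displacement = 21 m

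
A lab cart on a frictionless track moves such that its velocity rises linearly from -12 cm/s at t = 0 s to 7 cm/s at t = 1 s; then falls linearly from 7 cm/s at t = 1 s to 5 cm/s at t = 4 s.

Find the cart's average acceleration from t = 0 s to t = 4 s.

Average acceleration = Δv/Δt = (5 − -12)/(4 − 0) = 4.25 cm/s².

4.25 cm/s²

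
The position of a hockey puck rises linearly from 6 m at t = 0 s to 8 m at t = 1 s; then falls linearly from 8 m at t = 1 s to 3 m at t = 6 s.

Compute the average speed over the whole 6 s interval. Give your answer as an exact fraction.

Average speed = (total path length)/(elapsed time); on a piecewise-linear x-t graph the path length is Σ|Δx|.
0–1 s: |Δx| = |8 − 6| = 2 m
1–6 s: |Δx| = |3 − 8| = 5 m
Total path = 7 m; average speed = 7/6 = 7/6 m/s.

7/6 m/s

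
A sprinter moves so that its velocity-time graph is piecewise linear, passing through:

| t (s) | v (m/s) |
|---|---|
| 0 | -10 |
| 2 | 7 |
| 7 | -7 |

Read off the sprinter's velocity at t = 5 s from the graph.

On 2–7 s the graph is linear from 7 to -7 m/s: v(5) = 7 + (-7 − 7)·(5 − 2)/(7 − 2) = -1.4 m/s.

-1.4 m/s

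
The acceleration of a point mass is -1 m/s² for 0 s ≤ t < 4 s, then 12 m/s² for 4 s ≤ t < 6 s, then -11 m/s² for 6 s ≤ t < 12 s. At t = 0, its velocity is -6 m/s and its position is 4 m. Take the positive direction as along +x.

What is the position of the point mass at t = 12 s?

On each constant-a segment, Δv = aΔt and Δx = v₀Δt + ½aΔt²; chain segment to segment.
0–4 s: v starts -6 m/s; Δx = -6·4 + ½·-1·4² = -32 m; v ends -10 m/s.
4–6 s: v starts -10 m/s; Δx = -10·2 + ½·12·2² = 4 m; v ends 14 m/s.
6–12 s: v starts 14 m/s; Δx = 14·6 + ½·-11·6² = -114 m; v ends -52 m/s.
x(12) = 4 + Σ Δx = -138 m.

-138 m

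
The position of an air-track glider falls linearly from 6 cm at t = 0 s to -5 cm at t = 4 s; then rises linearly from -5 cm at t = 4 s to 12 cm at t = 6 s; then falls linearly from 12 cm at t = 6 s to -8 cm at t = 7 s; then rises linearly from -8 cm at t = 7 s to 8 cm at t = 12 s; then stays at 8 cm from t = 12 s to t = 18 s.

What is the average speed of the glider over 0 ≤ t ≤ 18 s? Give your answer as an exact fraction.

32/9 cm/s

Average speed = (total path length)/(elapsed time); on a piecewise-linear x-t graph the path length is Σ|Δx|.
0–4 s: |Δx| = |-5 − 6| = 11 cm
4–6 s: |Δx| = |12 − -5| = 17 cm
6–7 s: |Δx| = |-8 − 12| = 20 cm
7–12 s: |Δx| = |8 − -8| = 16 cm
12–18 s: |Δx| = |8 − 8| = 0 cm
Total path = 64 cm; average speed = 64/18 = 32/9 cm/s.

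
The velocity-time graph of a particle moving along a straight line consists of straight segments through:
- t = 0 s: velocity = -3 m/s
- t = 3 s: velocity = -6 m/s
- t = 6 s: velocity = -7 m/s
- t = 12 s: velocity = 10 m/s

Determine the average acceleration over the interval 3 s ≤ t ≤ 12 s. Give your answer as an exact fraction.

16/9 m/s²

Average acceleration = Δv/Δt = (10 − -6)/(12 − 3) = 16/9 m/s².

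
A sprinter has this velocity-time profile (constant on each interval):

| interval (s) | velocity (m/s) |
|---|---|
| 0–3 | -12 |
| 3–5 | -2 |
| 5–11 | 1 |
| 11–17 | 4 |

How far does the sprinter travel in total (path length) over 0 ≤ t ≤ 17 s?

70 m

Total distance travelled is ∫|v| dt — sum the magnitudes of each area piece.
0–3 s: |-12| × 3 = 36 m
3–5 s: |-2| × 2 = 4 m
5–11 s: |1| × 6 = 6 m
11–17 s: |4| × 6 = 24 m
Total distance = 70 m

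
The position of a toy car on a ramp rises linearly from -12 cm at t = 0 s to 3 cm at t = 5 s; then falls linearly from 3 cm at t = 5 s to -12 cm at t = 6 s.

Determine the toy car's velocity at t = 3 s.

3 cm/s

Velocity is the slope of the x-t graph on 0–5 s: (3 − -12)/(5 − 0) = 3 cm/s.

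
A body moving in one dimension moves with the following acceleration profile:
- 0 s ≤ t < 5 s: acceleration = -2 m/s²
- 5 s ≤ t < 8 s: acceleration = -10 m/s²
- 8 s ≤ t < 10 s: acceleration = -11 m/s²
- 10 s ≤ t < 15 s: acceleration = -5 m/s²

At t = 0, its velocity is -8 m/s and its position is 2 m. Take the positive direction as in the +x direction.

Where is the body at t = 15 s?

-692.5 m

On each constant-a segment, Δv = aΔt and Δx = v₀Δt + ½aΔt²; chain segment to segment.
0–5 s: v starts -8 m/s; Δx = -8·5 + ½·-2·5² = -65 m; v ends -18 m/s.
5–8 s: v starts -18 m/s; Δx = -18·3 + ½·-10·3² = -99 m; v ends -48 m/s.
8–10 s: v starts -48 m/s; Δx = -48·2 + ½·-11·2² = -118 m; v ends -70 m/s.
10–15 s: v starts -70 m/s; Δx = -70·5 + ½·-5·5² = -412.5 m; v ends -95 m/s.
x(15) = 2 + Σ Δx = -692.5 m.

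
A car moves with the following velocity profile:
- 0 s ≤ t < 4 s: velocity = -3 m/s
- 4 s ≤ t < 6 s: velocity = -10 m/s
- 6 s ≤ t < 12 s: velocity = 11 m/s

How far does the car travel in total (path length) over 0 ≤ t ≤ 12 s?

Total distance travelled is ∫|v| dt — sum the magnitudes of each area piece.
0–4 s: |-3| × 4 = 12 m
4–6 s: |-10| × 2 = 20 m
6–12 s: |11| × 6 = 66 m
Total distance = 98 m

98 m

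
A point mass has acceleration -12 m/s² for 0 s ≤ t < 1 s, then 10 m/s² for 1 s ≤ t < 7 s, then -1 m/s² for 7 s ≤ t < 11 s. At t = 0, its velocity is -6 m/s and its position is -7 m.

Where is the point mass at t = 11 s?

213 m

On each constant-a segment, Δv = aΔt and Δx = v₀Δt + ½aΔt²; chain segment to segment.
0–1 s: v starts -6 m/s; Δx = -6·1 + ½·-12·1² = -12 m; v ends -18 m/s.
1–7 s: v starts -18 m/s; Δx = -18·6 + ½·10·6² = 72 m; v ends 42 m/s.
7–11 s: v starts 42 m/s; Δx = 42·4 + ½·-1·4² = 160 m; v ends 38 m/s.
x(11) = -7 + Σ Δx = 213 m.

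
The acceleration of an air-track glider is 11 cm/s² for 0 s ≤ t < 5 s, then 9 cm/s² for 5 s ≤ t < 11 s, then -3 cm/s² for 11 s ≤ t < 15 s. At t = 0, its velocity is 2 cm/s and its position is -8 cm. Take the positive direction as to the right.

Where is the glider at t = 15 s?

1063.5 cm

On each constant-a segment, Δv = aΔt and Δx = v₀Δt + ½aΔt²; chain segment to segment.
0–5 s: v starts 2 cm/s; Δx = 2·5 + ½·11·5² = 147.5 cm; v ends 57 cm/s.
5–11 s: v starts 57 cm/s; Δx = 57·6 + ½·9·6² = 504 cm; v ends 111 cm/s.
11–15 s: v starts 111 cm/s; Δx = 111·4 + ½·-3·4² = 420 cm; v ends 99 cm/s.
x(15) = -8 + Σ Δx = 1063.5 cm.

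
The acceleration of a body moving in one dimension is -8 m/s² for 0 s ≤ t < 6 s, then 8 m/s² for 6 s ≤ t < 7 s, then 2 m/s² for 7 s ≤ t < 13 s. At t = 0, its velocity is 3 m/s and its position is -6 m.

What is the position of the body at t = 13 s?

-359 m

On each constant-a segment, Δv = aΔt and Δx = v₀Δt + ½aΔt²; chain segment to segment.
0–6 s: v starts 3 m/s; Δx = 3·6 + ½·-8·6² = -126 m; v ends -45 m/s.
6–7 s: v starts -45 m/s; Δx = -45·1 + ½·8·1² = -41 m; v ends -37 m/s.
7–13 s: v starts -37 m/s; Δx = -37·6 + ½·2·6² = -186 m; v ends -25 m/s.
x(13) = -6 + Σ Δx = -359 m.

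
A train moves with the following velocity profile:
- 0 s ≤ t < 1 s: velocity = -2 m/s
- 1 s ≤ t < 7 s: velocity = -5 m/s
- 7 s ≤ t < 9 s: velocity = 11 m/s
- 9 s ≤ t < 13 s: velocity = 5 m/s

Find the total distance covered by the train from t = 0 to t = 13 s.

Total distance travelled is ∫|v| dt — sum the magnitudes of each area piece.
0–1 s: |-2| × 1 = 2 m
1–7 s: |-5| × 6 = 30 m
7–9 s: |11| × 2 = 22 m
9–13 s: |5| × 4 = 20 m
Total distance = 74 m

74 m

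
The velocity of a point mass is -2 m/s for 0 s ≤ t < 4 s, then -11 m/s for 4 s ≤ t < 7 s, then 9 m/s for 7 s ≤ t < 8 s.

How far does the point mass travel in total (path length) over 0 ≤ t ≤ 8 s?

Distance (not displacement) is the total path length: add the absolute areas under v-t.
0–4 s: |-2| × 4 = 8 m
4–7 s: |-11| × 3 = 33 m
7–8 s: |9| × 1 = 9 m
Total distance = 50 m

50 m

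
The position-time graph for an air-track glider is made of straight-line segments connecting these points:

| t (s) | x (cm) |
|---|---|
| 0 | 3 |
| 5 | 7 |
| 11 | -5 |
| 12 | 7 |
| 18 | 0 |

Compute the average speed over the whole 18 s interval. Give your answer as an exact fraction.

Average speed = (total path length)/(elapsed time); on a piecewise-linear x-t graph the path length is Σ|Δx|.
0–5 s: |Δx| = |7 − 3| = 4 cm
5–11 s: |Δx| = |-5 − 7| = 12 cm
11–12 s: |Δx| = |7 − -5| = 12 cm
12–18 s: |Δx| = |0 − 7| = 7 cm
Total path = 35 cm; average speed = 35/18 = 35/18 cm/s.

35/18 cm/s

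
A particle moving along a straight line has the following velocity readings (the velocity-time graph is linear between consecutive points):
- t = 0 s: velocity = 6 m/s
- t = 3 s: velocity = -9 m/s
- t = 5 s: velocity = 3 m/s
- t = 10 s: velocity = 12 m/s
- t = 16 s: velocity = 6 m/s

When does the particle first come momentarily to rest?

t = 1.2 s

v changes sign on 0–3 s (from 6 to -9); the graph is linear there, so v = 0 at t = 0 + (-6)·(3 − 0)/(-9 − 6) = 1.2 s.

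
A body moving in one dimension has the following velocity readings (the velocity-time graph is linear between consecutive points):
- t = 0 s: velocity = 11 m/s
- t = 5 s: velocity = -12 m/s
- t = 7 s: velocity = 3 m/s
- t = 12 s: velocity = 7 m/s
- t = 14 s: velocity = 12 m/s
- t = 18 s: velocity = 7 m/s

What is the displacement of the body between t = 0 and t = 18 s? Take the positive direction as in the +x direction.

70.5 m

Net displacement equals the area under the velocity-time graph (areas below the axis count negative).
0–5 s: ½(11 + -12)(5) = -2.5 m
5–7 s: ½(-12 + 3)(2) = -9 m
7–12 s: ½(3 + 7)(5) = 25 m
12–14 s: ½(7 + 12)(2) = 19 m
14–18 s: ½(12 + 7)(4) = 38 m
Net displacement = 70.5 m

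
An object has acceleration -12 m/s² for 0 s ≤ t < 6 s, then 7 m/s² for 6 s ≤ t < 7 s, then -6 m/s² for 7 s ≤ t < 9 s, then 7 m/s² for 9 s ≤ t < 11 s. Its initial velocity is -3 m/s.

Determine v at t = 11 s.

-66 m/s

Δv equals the area under the a-t graph; then v = v₀ + Δv.
0–6 s: -12 × 6 = -72 m/s
6–7 s: 7 × 1 = 7 m/s
7–9 s: -6 × 2 = -12 m/s
9–11 s: 7 × 2 = 14 m/s
Δv = -63 m/s, so v(11) = -3 + (-63) = -66 m/s.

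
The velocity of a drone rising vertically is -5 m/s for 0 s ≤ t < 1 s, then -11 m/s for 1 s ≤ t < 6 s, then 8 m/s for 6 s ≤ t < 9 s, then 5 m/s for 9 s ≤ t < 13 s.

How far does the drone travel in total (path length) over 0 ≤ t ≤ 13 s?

Total distance travelled is ∫|v| dt — sum the magnitudes of each area piece.
0–1 s: |-5| × 1 = 5 m
1–6 s: |-11| × 5 = 55 m
6–9 s: |8| × 3 = 24 m
9–13 s: |5| × 4 = 20 m
Total distance = 104 m

104 m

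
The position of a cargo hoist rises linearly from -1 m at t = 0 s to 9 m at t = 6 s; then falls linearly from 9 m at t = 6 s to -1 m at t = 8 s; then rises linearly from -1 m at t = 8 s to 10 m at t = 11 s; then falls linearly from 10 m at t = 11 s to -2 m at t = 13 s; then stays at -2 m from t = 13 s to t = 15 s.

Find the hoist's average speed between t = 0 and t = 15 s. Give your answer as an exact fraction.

43/15 m/s

Average speed = (total path length)/(elapsed time); on a piecewise-linear x-t graph the path length is Σ|Δx|.
0–6 s: |Δx| = |9 − -1| = 10 m
6–8 s: |Δx| = |-1 − 9| = 10 m
8–11 s: |Δx| = |10 − -1| = 11 m
11–13 s: |Δx| = |-2 − 10| = 12 m
13–15 s: |Δx| = |-2 − -2| = 0 m
Total path = 43 m; average speed = 43/15 = 43/15 m/s.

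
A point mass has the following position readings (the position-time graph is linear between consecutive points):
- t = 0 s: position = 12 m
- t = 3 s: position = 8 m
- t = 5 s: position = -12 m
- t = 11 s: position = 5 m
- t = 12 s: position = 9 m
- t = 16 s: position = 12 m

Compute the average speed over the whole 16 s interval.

Average speed = (total path length)/(elapsed time); on a piecewise-linear x-t graph the path length is Σ|Δx|.
0–3 s: |Δx| = |8 − 12| = 4 m
3–5 s: |Δx| = |-12 − 8| = 20 m
5–11 s: |Δx| = |5 − -12| = 17 m
11–12 s: |Δx| = |9 − 5| = 4 m
12–16 s: |Δx| = |12 − 9| = 3 m
Total path = 48 m; average speed = 48/16 = 3 m/s.

3 m/s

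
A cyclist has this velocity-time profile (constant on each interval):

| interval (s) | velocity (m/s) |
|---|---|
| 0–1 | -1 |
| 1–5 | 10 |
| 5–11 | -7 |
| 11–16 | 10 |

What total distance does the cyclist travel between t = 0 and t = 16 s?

133 m

Distance (not displacement) is the total path length: add the absolute areas under v-t.
0–1 s: |-1| × 1 = 1 m
1–5 s: |10| × 4 = 40 m
5–11 s: |-7| × 6 = 42 m
11–16 s: |10| × 5 = 50 m
Total distance = 133 m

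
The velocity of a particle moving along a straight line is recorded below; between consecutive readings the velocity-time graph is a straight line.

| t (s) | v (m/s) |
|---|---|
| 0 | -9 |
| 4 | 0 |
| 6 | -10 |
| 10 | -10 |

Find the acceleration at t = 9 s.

Acceleration is the slope of the v-t graph on 6–10 s: (-10 − -10)/(10 − 6) = 0 m/s².

0 m/s²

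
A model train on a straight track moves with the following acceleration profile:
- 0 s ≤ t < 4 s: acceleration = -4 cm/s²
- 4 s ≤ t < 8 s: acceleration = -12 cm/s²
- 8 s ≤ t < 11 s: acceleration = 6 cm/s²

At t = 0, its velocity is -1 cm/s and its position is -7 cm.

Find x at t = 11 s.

-375 cm

On each constant-a segment, Δv = aΔt and Δx = v₀Δt + ½aΔt²; chain segment to segment.
0–4 s: v starts -1 cm/s; Δx = -1·4 + ½·-4·4² = -36 cm; v ends -17 cm/s.
4–8 s: v starts -17 cm/s; Δx = -17·4 + ½·-12·4² = -164 cm; v ends -65 cm/s.
8–11 s: v starts -65 cm/s; Δx = -65·3 + ½·6·3² = -168 cm; v ends -47 cm/s.
x(11) = -7 + Σ Δx = -375 cm.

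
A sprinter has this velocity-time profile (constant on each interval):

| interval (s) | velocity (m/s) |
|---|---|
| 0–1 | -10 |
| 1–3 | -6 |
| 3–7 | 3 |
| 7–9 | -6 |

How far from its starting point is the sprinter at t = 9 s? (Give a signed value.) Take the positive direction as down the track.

-22 m

Net displacement equals the area under the velocity-time graph (areas below the axis count negative).
0–1 s: -10 × 1 = -10 m
1–3 s: -6 × 2 = -12 m
3–7 s: 3 × 4 = 12 m
7–9 s: -6 × 2 = -12 m
Net displacement = -22 m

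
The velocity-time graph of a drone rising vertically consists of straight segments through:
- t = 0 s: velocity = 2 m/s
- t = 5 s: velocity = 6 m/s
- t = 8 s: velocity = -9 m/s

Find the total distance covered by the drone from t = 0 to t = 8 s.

Total distance travelled is ∫|v| dt — sum the magnitudes of each area piece.
0–5 s: |½(2 + 6)(5)| = 20 m
5–8 s: v = 0 at t = 6.2 s; triangle areas 3.6 + 8.1 = 11.7 m
Total distance = 31.7 m

31.7 m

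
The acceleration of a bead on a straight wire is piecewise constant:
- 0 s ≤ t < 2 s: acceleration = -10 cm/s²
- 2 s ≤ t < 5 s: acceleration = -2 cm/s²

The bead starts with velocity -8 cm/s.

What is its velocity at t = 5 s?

-34 cm/s

Δv equals the area under the a-t graph; then v = v₀ + Δv.
0–2 s: -10 × 2 = -20 cm/s
2–5 s: -2 × 3 = -6 cm/s
Δv = -26 cm/s, so v(5) = -8 + (-26) = -34 cm/s.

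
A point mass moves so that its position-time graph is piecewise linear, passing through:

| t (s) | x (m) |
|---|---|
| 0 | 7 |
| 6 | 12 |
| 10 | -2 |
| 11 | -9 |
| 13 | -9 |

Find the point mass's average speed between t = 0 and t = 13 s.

2 m/s

Average speed = (total path length)/(elapsed time); on a piecewise-linear x-t graph the path length is Σ|Δx|.
0–6 s: |Δx| = |12 − 7| = 5 m
6–10 s: |Δx| = |-2 − 12| = 14 m
10–11 s: |Δx| = |-9 − -2| = 7 m
11–13 s: |Δx| = |-9 − -9| = 0 m
Total path = 26 m; average speed = 26/13 = 2 m/s.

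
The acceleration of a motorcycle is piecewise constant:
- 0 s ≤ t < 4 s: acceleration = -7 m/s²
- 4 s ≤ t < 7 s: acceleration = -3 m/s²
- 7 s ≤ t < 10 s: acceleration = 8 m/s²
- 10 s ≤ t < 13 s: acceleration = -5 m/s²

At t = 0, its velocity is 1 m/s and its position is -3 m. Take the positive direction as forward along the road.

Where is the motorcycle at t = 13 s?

-280 m

On each constant-a segment, Δv = aΔt and Δx = v₀Δt + ½aΔt²; chain segment to segment.
0–4 s: v starts 1 m/s; Δx = 1·4 + ½·-7·4² = -52 m; v ends -27 m/s.
4–7 s: v starts -27 m/s; Δx = -27·3 + ½·-3·3² = -94.5 m; v ends -36 m/s.
7–10 s: v starts -36 m/s; Δx = -36·3 + ½·8·3² = -72 m; v ends -12 m/s.
10–13 s: v starts -12 m/s; Δx = -12·3 + ½·-5·3² = -58.5 m; v ends -27 m/s.
x(13) = -3 + Σ Δx = -280 m.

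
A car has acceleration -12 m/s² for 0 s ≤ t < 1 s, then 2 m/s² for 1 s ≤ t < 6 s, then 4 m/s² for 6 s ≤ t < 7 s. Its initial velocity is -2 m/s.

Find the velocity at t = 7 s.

Δv equals the area under the a-t graph; then v = v₀ + Δv.
0–1 s: -12 × 1 = -12 m/s
1–6 s: 2 × 5 = 10 m/s
6–7 s: 4 × 1 = 4 m/s
Δv = 2 m/s, so v(7) = -2 + (2) = 0 m/s.

0 m/s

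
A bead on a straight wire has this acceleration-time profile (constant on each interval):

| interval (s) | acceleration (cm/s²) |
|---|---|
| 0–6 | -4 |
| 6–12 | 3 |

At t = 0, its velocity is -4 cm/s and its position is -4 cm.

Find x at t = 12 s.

On each constant-a segment, Δv = aΔt and Δx = v₀Δt + ½aΔt²; chain segment to segment.
0–6 s: v starts -4 cm/s; Δx = -4·6 + ½·-4·6² = -96 cm; v ends -28 cm/s.
6–12 s: v starts -28 cm/s; Δx = -28·6 + ½·3·6² = -114 cm; v ends -10 cm/s.
x(12) = -4 + Σ Δx = -214 cm.

-214 cm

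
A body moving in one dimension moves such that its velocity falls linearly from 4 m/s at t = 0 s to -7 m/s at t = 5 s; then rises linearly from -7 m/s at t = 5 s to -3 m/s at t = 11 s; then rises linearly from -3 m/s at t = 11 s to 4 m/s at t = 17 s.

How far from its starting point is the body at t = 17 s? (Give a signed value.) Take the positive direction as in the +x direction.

-34.5 m

Displacement is the signed area under the v-t curve.
0–5 s: ½(4 + -7)(5) = -7.5 m
5–11 s: ½(-7 + -3)(6) = -30 m
11–17 s: ½(-3 + 4)(6) = 3 m
Net displacement = -34.5 m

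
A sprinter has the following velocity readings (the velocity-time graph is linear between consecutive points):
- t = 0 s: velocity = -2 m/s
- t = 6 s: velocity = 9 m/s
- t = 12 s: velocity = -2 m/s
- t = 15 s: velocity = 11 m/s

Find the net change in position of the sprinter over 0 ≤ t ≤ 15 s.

Displacement is the signed area under the v-t curve.
0–6 s: ½(-2 + 9)(6) = 21 m
6–12 s: ½(9 + -2)(6) = 21 m
12–15 s: ½(-2 + 11)(3) = 13.5 m
Net displacement = 55.5 m

55.5 m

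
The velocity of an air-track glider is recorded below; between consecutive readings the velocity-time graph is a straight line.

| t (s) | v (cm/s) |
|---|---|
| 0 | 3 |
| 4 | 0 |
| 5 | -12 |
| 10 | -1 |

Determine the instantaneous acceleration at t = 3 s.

-0.75 cm/s²

Acceleration is the slope of the v-t graph on 0–4 s: (0 − 3)/(4 − 0) = -0.75 cm/s².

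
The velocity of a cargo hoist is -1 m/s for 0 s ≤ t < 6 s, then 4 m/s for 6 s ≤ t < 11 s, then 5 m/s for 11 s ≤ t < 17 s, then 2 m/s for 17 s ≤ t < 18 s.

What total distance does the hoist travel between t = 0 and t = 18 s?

Distance (not displacement) is the total path length: add the absolute areas under v-t.
0–6 s: |-1| × 6 = 6 m
6–11 s: |4| × 5 = 20 m
11–17 s: |5| × 6 = 30 m
17–18 s: |2| × 1 = 2 m
Total distance = 58 m

58 m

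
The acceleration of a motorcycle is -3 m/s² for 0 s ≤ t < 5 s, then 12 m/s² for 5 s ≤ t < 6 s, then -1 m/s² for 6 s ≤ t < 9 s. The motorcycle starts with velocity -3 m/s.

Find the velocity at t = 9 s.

-9 m/s

Δv equals the area under the a-t graph; then v = v₀ + Δv.
0–5 s: -3 × 5 = -15 m/s
5–6 s: 12 × 1 = 12 m/s
6–9 s: -1 × 3 = -3 m/s
Δv = -6 m/s, so v(9) = -3 + (-6) = -9 m/s.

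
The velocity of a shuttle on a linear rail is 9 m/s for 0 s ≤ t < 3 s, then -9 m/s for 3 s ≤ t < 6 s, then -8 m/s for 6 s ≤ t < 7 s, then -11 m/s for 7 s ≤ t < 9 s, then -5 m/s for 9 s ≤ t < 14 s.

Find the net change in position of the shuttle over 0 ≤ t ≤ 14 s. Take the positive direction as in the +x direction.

-55 m

Net displacement equals the area under the velocity-time graph (areas below the axis count negative).
0–3 s: 9 × 3 = 27 m
3–6 s: -9 × 3 = -27 m
6–7 s: -8 × 1 = -8 m
7–9 s: -11 × 2 = -22 m
9–14 s: -5 × 5 = -25 m
Net displacement = -55 m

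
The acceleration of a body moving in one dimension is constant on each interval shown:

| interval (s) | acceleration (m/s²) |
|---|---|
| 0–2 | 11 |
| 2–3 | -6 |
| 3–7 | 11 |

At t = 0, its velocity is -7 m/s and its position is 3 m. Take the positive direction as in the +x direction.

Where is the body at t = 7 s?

147 m

On each constant-a segment, Δv = aΔt and Δx = v₀Δt + ½aΔt²; chain segment to segment.
0–2 s: v starts -7 m/s; Δx = -7·2 + ½·11·2² = 8 m; v ends 15 m/s.
2–3 s: v starts 15 m/s; Δx = 15·1 + ½·-6·1² = 12 m; v ends 9 m/s.
3–7 s: v starts 9 m/s; Δx = 9·4 + ½·11·4² = 124 m; v ends 53 m/s.
x(7) = 3 + Σ Δx = 147 m.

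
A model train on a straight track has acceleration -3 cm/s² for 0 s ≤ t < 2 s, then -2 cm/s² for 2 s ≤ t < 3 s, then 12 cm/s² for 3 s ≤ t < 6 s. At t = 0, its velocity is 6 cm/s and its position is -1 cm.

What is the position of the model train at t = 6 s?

52 cm

On each constant-a segment, Δv = aΔt and Δx = v₀Δt + ½aΔt²; chain segment to segment.
0–2 s: v starts 6 cm/s; Δx = 6·2 + ½·-3·2² = 6 cm; v ends 0 cm/s.
2–3 s: v starts 0 cm/s; Δx = 0·1 + ½·-2·1² = -1 cm; v ends -2 cm/s.
3–6 s: v starts -2 cm/s; Δx = -2·3 + ½·12·3² = 48 cm; v ends 34 cm/s.
x(6) = -1 + Σ Δx = 52 cm.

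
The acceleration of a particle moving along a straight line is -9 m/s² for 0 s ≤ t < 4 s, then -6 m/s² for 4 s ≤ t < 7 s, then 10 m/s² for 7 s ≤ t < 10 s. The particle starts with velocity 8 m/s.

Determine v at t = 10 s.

-16 m/s

Δv equals the area under the a-t graph; then v = v₀ + Δv.
0–4 s: -9 × 4 = -36 m/s
4–7 s: -6 × 3 = -18 m/s
7–10 s: 10 × 3 = 30 m/s
Δv = -24 m/s, so v(10) = 8 + (-24) = -16 m/s.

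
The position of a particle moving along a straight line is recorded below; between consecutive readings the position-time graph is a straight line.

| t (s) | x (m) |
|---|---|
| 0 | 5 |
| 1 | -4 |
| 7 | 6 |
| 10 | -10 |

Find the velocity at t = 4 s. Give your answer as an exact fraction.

Velocity is the slope of the x-t graph on 1–7 s: (6 − -4)/(7 − 1) = 5/3 m/s.

5/3 m/s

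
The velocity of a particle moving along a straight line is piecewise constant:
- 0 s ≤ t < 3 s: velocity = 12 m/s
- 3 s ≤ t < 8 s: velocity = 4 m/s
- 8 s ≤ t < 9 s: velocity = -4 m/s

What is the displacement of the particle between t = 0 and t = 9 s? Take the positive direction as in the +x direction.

Displacement is the signed area under the v-t curve.
0–3 s: 12 × 3 = 36 m
3–8 s: 4 × 5 = 20 m
8–9 s: -4 × 1 = -4 m
Net displacement = 52 m

52 m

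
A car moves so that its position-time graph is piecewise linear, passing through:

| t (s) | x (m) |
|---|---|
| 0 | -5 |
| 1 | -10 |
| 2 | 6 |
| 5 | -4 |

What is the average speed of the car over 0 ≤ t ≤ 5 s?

Average speed = (total path length)/(elapsed time); on a piecewise-linear x-t graph the path length is Σ|Δx|.
0–1 s: |Δx| = |-10 − -5| = 5 m
1–2 s: |Δx| = |6 − -10| = 16 m
2–5 s: |Δx| = |-4 − 6| = 10 m
Total path = 31 m; average speed = 31/5 = 6.2 m/s.

6.2 m/s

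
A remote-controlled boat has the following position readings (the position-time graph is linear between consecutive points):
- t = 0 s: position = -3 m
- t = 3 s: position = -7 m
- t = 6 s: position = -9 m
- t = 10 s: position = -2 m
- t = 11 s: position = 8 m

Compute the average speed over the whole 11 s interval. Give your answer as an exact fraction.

23/11 m/s

Average speed = (total path length)/(elapsed time); on a piecewise-linear x-t graph the path length is Σ|Δx|.
0–3 s: |Δx| = |-7 − -3| = 4 m
3–6 s: |Δx| = |-9 − -7| = 2 m
6–10 s: |Δx| = |-2 − -9| = 7 m
10–11 s: |Δx| = |8 − -2| = 10 m
Total path = 23 m; average speed = 23/11 = 23/11 m/s.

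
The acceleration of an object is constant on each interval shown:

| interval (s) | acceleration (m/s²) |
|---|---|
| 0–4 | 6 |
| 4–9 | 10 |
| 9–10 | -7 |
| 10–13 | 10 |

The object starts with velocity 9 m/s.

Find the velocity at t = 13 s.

106 m/s

Δv equals the area under the a-t graph; then v = v₀ + Δv.
0–4 s: 6 × 4 = 24 m/s
4–9 s: 10 × 5 = 50 m/s
9–10 s: -7 × 1 = -7 m/s
10–13 s: 10 × 3 = 30 m/s
Δv = 97 m/s, so v(13) = 9 + (97) = 106 m/s.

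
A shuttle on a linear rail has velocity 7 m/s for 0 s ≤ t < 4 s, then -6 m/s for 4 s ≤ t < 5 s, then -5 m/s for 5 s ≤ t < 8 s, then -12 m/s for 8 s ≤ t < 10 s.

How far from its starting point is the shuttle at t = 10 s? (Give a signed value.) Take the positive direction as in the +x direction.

-17 m

Displacement is the signed area under the v-t curve.
0–4 s: 7 × 4 = 28 m
4–5 s: -6 × 1 = -6 m
5–8 s: -5 × 3 = -15 m
8–10 s: -12 × 2 = -24 m
Net displacement = -17 m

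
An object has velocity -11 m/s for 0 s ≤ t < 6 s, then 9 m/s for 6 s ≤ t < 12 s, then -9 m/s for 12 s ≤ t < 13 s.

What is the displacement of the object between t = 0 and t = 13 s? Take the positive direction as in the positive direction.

Displacement is the signed area under the v-t curve.
0–6 s: -11 × 6 = -66 m
6–12 s: 9 × 6 = 54 m
12–13 s: -9 × 1 = -9 m
Net displacement = -21 m

-21 m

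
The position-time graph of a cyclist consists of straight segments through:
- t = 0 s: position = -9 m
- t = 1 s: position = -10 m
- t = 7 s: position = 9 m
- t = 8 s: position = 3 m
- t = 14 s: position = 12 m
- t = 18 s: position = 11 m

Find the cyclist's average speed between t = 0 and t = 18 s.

2 m/s

Average speed = (total path length)/(elapsed time); on a piecewise-linear x-t graph the path length is Σ|Δx|.
0–1 s: |Δx| = |-10 − -9| = 1 m
1–7 s: |Δx| = |9 − -10| = 19 m
7–8 s: |Δx| = |3 − 9| = 6 m
8–14 s: |Δx| = |12 − 3| = 9 m
14–18 s: |Δx| = |11 − 12| = 1 m
Total path = 36 m; average speed = 36/18 = 2 m/s.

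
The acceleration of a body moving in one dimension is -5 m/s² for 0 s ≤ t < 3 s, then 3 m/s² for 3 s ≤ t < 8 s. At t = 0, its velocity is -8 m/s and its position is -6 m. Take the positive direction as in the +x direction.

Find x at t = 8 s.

-130 m

On each constant-a segment, Δv = aΔt and Δx = v₀Δt + ½aΔt²; chain segment to segment.
0–3 s: v starts -8 m/s; Δx = -8·3 + ½·-5·3² = -46.5 m; v ends -23 m/s.
3–8 s: v starts -23 m/s; Δx = -23·5 + ½·3·5² = -77.5 m; v ends -8 m/s.
x(8) = -6 + Σ Δx = -130 m.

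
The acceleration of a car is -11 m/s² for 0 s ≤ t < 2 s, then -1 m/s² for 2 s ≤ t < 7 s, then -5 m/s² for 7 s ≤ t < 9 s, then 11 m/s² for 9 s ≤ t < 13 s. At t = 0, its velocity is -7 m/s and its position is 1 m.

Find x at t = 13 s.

On each constant-a segment, Δv = aΔt and Δx = v₀Δt + ½aΔt²; chain segment to segment.
0–2 s: v starts -7 m/s; Δx = -7·2 + ½·-11·2² = -36 m; v ends -29 m/s.
2–7 s: v starts -29 m/s; Δx = -29·5 + ½·-1·5² = -157.5 m; v ends -34 m/s.
7–9 s: v starts -34 m/s; Δx = -34·2 + ½·-5·2² = -78 m; v ends -44 m/s.
9–13 s: v starts -44 m/s; Δx = -44·4 + ½·11·4² = -88 m; v ends 0 m/s.
x(13) = 1 + Σ Δx = -358.5 m.

-358.5 m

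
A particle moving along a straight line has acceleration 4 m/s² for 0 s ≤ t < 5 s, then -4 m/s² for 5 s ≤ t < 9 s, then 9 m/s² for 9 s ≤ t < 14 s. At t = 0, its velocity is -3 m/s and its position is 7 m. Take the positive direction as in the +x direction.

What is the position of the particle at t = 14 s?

195.5 m

On each constant-a segment, Δv = aΔt and Δx = v₀Δt + ½aΔt²; chain segment to segment.
0–5 s: v starts -3 m/s; Δx = -3·5 + ½·4·5² = 35 m; v ends 17 m/s.
5–9 s: v starts 17 m/s; Δx = 17·4 + ½·-4·4² = 36 m; v ends 1 m/s.
9–14 s: v starts 1 m/s; Δx = 1·5 + ½·9·5² = 117.5 m; v ends 46 m/s.
x(14) = 7 + Σ Δx = 195.5 m.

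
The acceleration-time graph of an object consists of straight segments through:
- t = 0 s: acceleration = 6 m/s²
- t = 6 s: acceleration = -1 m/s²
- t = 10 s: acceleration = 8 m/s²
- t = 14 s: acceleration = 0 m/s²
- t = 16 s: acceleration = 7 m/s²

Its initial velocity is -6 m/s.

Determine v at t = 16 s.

46 m/s

Δv equals the area under the a-t graph; then v = v₀ + Δv.
0–6 s: ½(6 + -1)(6) = 15 m/s
6–10 s: ½(-1 + 8)(4) = 14 m/s
10–14 s: ½(8 + 0)(4) = 16 m/s
14–16 s: ½(0 + 7)(2) = 7 m/s
Δv = 52 m/s, so v(16) = -6 + (52) = 46 m/s.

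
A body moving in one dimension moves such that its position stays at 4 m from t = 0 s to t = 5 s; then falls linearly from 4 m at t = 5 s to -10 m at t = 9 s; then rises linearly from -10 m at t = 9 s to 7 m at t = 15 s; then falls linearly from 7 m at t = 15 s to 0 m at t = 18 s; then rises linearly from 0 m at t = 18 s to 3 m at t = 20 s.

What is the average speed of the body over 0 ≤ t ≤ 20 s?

2.05 m/s

Average speed = (total path length)/(elapsed time); on a piecewise-linear x-t graph the path length is Σ|Δx|.
0–5 s: |Δx| = |4 − 4| = 0 m
5–9 s: |Δx| = |-10 − 4| = 14 m
9–15 s: |Δx| = |7 − -10| = 17 m
15–18 s: |Δx| = |0 − 7| = 7 m
18–20 s: |Δx| = |3 − 0| = 3 m
Total path = 41 m; average speed = 41/20 = 2.05 m/s.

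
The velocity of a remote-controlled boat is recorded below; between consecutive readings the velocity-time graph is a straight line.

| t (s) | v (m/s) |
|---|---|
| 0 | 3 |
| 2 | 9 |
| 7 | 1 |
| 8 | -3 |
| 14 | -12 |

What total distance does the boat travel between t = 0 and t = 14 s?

83.25 m

Distance (not displacement) is the total path length: add the absolute areas under v-t.
0–2 s: |½(3 + 9)(2)| = 12 m
2–7 s: |½(9 + 1)(5)| = 25 m
7–8 s: v = 0 at t = 7.25 s; triangle areas 0.125 + 1.125 = 1.25 m
8–14 s: |½(-3 + -12)(6)| = 45 m
Total distance = 83.25 m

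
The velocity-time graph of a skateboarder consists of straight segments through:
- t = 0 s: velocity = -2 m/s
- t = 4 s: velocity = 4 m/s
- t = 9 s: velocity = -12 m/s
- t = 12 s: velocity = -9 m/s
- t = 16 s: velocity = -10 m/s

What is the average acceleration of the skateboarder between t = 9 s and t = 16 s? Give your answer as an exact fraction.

Average acceleration = Δv/Δt = (-10 − -12)/(16 − 9) = 2/7 m/s².

2/7 m/s²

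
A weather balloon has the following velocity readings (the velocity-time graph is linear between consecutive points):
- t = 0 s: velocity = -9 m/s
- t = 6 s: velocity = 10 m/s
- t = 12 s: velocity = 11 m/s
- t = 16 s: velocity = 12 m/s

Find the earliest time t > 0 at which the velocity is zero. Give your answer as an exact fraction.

v changes sign on 0–6 s (from -9 to 10); the graph is linear there, so v = 0 at t = 0 + (9)·(6 − 0)/(10 − -9) = 54/19 s.

t = 54/19 s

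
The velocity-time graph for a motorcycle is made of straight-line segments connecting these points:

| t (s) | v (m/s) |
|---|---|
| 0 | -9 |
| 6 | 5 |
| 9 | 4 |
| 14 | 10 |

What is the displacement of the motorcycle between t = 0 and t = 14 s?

36.5 m

Displacement is the signed area under the v-t curve.
0–6 s: ½(-9 + 5)(6) = -12 m
6–9 s: ½(5 + 4)(3) = 13.5 m
9–14 s: ½(4 + 10)(5) = 35 m
Net displacement = 36.5 m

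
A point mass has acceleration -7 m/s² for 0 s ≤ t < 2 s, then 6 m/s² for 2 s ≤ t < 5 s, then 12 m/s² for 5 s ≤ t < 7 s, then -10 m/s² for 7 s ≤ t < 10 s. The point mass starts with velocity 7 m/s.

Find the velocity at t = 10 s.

5 m/s

Δv equals the area under the a-t graph; then v = v₀ + Δv.
0–2 s: -7 × 2 = -14 m/s
2–5 s: 6 × 3 = 18 m/s
5–7 s: 12 × 2 = 24 m/s
7–10 s: -10 × 3 = -30 m/s
Δv = -2 m/s, so v(10) = 7 + (-2) = 5 m/s.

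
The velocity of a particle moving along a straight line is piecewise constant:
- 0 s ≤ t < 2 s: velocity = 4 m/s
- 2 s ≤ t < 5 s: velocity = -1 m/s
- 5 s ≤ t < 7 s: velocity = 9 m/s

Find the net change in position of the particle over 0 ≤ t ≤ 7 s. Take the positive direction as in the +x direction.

23 m

Net displacement equals the area under the velocity-time graph (areas below the axis count negative).
0–2 s: 4 × 2 = 8 m
2–5 s: -1 × 3 = -3 m
5–7 s: 9 × 2 = 18 m
Net displacement = 23 m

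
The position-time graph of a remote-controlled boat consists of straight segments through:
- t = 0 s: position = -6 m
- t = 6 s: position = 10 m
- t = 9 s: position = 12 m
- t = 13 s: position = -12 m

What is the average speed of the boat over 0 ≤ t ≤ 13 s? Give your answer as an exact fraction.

Average speed = (total path length)/(elapsed time); on a piecewise-linear x-t graph the path length is Σ|Δx|.
0–6 s: |Δx| = |10 − -6| = 16 m
6–9 s: |Δx| = |12 − 10| = 2 m
9–13 s: |Δx| = |-12 − 12| = 24 m
Total path = 42 m; average speed = 42/13 = 42/13 m/s.

42/13 m/s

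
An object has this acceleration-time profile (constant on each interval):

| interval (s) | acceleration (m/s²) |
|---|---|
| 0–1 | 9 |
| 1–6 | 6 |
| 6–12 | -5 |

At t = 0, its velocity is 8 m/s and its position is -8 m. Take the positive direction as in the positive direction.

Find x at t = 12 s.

356.5 m

On each constant-a segment, Δv = aΔt and Δx = v₀Δt + ½aΔt²; chain segment to segment.
0–1 s: v starts 8 m/s; Δx = 8·1 + ½·9·1² = 12.5 m; v ends 17 m/s.
1–6 s: v starts 17 m/s; Δx = 17·5 + ½·6·5² = 160 m; v ends 47 m/s.
6–12 s: v starts 47 m/s; Δx = 47·6 + ½·-5·6² = 192 m; v ends 17 m/s.
x(12) = -8 + Σ Δx = 356.5 m.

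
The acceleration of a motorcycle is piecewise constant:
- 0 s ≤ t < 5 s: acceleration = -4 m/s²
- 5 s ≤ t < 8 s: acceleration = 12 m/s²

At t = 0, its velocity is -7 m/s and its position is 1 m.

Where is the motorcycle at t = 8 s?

-111 m

On each constant-a segment, Δv = aΔt and Δx = v₀Δt + ½aΔt²; chain segment to segment.
0–5 s: v starts -7 m/s; Δx = -7·5 + ½·-4·5² = -85 m; v ends -27 m/s.
5–8 s: v starts -27 m/s; Δx = -27·3 + ½·12·3² = -27 m; v ends 9 m/s.
x(8) = 1 + Σ Δx = -111 m.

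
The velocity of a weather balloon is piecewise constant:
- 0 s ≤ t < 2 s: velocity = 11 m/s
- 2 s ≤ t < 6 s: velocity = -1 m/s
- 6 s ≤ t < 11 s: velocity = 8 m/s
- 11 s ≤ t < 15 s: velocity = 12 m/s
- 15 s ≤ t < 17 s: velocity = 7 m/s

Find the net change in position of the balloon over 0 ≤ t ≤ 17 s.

Displacement is the signed area under the v-t curve.
0–2 s: 11 × 2 = 22 m
2–6 s: -1 × 4 = -4 m
6–11 s: 8 × 5 = 40 m
11–15 s: 12 × 4 = 48 m
15–17 s: 7 × 2 = 14 m
Net displacement = 120 m

120 m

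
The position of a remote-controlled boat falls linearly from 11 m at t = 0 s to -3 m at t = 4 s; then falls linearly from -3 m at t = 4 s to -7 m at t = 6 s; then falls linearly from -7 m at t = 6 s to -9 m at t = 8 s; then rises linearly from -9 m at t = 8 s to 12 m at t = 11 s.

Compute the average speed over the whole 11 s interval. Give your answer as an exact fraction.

41/11 m/s

Average speed = (total path length)/(elapsed time); on a piecewise-linear x-t graph the path length is Σ|Δx|.
0–4 s: |Δx| = |-3 − 11| = 14 m
4–6 s: |Δx| = |-7 − -3| = 4 m
6–8 s: |Δx| = |-9 − -7| = 2 m
8–11 s: |Δx| = |12 − -9| = 21 m
Total path = 41 m; average speed = 41/11 = 41/11 m/s.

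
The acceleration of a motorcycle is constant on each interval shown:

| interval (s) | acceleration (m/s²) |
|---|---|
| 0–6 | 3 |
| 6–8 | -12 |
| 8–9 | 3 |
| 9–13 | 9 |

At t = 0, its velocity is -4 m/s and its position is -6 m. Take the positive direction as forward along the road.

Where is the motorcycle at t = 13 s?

On each constant-a segment, Δv = aΔt and Δx = v₀Δt + ½aΔt²; chain segment to segment.
0–6 s: v starts -4 m/s; Δx = -4·6 + ½·3·6² = 30 m; v ends 14 m/s.
6–8 s: v starts 14 m/s; Δx = 14·2 + ½·-12·2² = 4 m; v ends -10 m/s.
8–9 s: v starts -10 m/s; Δx = -10·1 + ½·3·1² = -8.5 m; v ends -7 m/s.
9–13 s: v starts -7 m/s; Δx = -7·4 + ½·9·4² = 44 m; v ends 29 m/s.
x(13) = -6 + Σ Δx = 63.5 m.

63.5 m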